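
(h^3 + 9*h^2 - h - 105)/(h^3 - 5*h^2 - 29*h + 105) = (h + 7)/(h - 7)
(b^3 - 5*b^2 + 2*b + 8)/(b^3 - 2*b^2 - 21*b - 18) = (b^2 - 6*b + 8)/(b^2 - 3*b - 18)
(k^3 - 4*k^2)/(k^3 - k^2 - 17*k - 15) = k^2*(4 - k)/(-k^3 + k^2 + 17*k + 15)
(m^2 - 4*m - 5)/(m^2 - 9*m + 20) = (m + 1)/(m - 4)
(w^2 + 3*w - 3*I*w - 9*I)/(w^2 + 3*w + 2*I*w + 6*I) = (w - 3*I)/(w + 2*I)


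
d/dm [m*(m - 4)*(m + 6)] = 3*m^2 + 4*m - 24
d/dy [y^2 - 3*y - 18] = 2*y - 3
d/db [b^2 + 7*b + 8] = 2*b + 7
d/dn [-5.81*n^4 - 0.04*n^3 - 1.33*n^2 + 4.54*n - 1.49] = -23.24*n^3 - 0.12*n^2 - 2.66*n + 4.54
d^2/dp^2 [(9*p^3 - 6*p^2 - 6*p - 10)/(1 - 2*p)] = 2*(-36*p^3 + 54*p^2 - 27*p + 58)/(8*p^3 - 12*p^2 + 6*p - 1)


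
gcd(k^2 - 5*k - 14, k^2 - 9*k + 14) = k - 7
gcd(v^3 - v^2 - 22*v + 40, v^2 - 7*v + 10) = v - 2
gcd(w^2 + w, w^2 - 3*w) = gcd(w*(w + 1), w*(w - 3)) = w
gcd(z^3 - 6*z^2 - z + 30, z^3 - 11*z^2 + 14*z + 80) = z^2 - 3*z - 10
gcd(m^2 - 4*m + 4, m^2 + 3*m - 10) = m - 2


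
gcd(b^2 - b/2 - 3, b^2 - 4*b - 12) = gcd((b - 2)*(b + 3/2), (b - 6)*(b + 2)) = 1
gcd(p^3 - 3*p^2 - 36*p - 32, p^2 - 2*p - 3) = p + 1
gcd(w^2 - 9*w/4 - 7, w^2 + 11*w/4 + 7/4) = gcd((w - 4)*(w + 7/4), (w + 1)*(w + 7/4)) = w + 7/4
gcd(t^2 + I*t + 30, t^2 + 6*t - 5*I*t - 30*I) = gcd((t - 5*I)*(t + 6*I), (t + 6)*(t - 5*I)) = t - 5*I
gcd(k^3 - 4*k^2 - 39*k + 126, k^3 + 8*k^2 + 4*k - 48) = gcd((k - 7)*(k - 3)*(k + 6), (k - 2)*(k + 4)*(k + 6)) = k + 6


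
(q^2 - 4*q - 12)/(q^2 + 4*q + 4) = (q - 6)/(q + 2)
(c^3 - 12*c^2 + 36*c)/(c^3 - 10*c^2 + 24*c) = (c - 6)/(c - 4)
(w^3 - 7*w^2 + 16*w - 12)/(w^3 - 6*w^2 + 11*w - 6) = (w - 2)/(w - 1)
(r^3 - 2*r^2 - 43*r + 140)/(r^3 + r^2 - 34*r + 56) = (r - 5)/(r - 2)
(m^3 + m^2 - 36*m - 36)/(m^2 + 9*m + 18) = (m^2 - 5*m - 6)/(m + 3)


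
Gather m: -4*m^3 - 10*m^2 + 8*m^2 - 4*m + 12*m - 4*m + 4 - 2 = -4*m^3 - 2*m^2 + 4*m + 2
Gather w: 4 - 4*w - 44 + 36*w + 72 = 32*w + 32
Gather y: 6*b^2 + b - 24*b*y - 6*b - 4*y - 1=6*b^2 - 5*b + y*(-24*b - 4) - 1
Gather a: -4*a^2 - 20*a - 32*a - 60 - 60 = -4*a^2 - 52*a - 120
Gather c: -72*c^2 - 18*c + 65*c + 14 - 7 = -72*c^2 + 47*c + 7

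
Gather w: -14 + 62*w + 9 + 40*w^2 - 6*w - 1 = 40*w^2 + 56*w - 6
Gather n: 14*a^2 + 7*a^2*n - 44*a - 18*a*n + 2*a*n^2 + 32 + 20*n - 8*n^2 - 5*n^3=14*a^2 - 44*a - 5*n^3 + n^2*(2*a - 8) + n*(7*a^2 - 18*a + 20) + 32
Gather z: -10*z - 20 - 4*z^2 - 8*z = -4*z^2 - 18*z - 20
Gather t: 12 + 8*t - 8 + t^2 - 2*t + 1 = t^2 + 6*t + 5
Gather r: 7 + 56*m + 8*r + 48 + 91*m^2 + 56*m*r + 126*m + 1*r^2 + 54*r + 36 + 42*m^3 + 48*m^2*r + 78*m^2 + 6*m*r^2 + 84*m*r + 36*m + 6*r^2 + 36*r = 42*m^3 + 169*m^2 + 218*m + r^2*(6*m + 7) + r*(48*m^2 + 140*m + 98) + 91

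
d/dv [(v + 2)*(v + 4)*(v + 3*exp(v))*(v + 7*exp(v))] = 10*v^3*exp(v) + 4*v^3 + 42*v^2*exp(2*v) + 90*v^2*exp(v) + 18*v^2 + 294*v*exp(2*v) + 200*v*exp(v) + 16*v + 462*exp(2*v) + 80*exp(v)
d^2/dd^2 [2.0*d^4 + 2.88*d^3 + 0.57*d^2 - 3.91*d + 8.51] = 24.0*d^2 + 17.28*d + 1.14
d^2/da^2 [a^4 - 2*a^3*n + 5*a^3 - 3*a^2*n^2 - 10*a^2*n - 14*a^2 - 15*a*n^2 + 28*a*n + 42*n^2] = 12*a^2 - 12*a*n + 30*a - 6*n^2 - 20*n - 28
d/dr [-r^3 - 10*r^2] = r*(-3*r - 20)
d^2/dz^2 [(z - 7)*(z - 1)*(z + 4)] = 6*z - 8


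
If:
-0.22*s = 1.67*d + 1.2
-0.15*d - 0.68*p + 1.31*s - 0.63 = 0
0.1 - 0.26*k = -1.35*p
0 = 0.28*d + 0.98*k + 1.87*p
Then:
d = -0.77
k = 0.26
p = -0.02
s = 0.38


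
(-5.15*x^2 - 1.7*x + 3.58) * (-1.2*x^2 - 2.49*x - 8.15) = 6.18*x^4 + 14.8635*x^3 + 41.9095*x^2 + 4.9408*x - 29.177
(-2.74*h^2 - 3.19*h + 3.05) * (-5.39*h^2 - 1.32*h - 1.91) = 14.7686*h^4 + 20.8109*h^3 - 6.9953*h^2 + 2.0669*h - 5.8255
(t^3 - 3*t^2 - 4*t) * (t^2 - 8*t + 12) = t^5 - 11*t^4 + 32*t^3 - 4*t^2 - 48*t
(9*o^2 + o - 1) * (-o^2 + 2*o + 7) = -9*o^4 + 17*o^3 + 66*o^2 + 5*o - 7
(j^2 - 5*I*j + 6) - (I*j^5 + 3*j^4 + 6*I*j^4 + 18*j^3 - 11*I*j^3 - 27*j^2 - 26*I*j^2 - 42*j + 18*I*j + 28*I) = -I*j^5 - 3*j^4 - 6*I*j^4 - 18*j^3 + 11*I*j^3 + 28*j^2 + 26*I*j^2 + 42*j - 23*I*j + 6 - 28*I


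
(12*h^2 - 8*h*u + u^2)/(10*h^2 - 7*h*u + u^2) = (-6*h + u)/(-5*h + u)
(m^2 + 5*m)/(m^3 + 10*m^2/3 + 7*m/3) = 3*(m + 5)/(3*m^2 + 10*m + 7)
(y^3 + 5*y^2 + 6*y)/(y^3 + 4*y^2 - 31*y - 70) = y*(y + 3)/(y^2 + 2*y - 35)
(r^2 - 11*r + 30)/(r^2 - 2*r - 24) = (r - 5)/(r + 4)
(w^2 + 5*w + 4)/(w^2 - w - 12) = (w^2 + 5*w + 4)/(w^2 - w - 12)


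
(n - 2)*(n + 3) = n^2 + n - 6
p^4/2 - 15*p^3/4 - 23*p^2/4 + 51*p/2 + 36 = (p/2 + 1)*(p - 8)*(p - 3)*(p + 3/2)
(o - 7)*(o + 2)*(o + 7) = o^3 + 2*o^2 - 49*o - 98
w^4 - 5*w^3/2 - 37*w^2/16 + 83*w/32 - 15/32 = (w - 3)*(w - 1/2)*(w - 1/4)*(w + 5/4)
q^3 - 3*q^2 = q^2*(q - 3)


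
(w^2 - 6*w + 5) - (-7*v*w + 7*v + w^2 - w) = 7*v*w - 7*v - 5*w + 5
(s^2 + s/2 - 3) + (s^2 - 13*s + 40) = 2*s^2 - 25*s/2 + 37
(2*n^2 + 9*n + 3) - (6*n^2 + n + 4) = -4*n^2 + 8*n - 1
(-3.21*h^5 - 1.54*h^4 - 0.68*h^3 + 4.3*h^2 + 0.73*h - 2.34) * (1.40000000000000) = -4.494*h^5 - 2.156*h^4 - 0.952*h^3 + 6.02*h^2 + 1.022*h - 3.276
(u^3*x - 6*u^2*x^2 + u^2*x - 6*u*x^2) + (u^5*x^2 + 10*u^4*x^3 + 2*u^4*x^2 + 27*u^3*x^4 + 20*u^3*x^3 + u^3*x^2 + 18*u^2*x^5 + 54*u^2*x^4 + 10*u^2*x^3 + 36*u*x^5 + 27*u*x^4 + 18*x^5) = u^5*x^2 + 10*u^4*x^3 + 2*u^4*x^2 + 27*u^3*x^4 + 20*u^3*x^3 + u^3*x^2 + u^3*x + 18*u^2*x^5 + 54*u^2*x^4 + 10*u^2*x^3 - 6*u^2*x^2 + u^2*x + 36*u*x^5 + 27*u*x^4 - 6*u*x^2 + 18*x^5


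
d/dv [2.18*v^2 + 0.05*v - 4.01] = 4.36*v + 0.05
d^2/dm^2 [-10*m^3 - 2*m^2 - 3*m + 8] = -60*m - 4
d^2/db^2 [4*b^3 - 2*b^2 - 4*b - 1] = 24*b - 4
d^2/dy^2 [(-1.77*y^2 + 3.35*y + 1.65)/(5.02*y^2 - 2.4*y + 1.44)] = (126.19276*y^3 + 326.253816*y^2 - 264.57408*y + 10.967616)/(126.506008*y^6 - 181.44288*y^5 + 195.611328*y^4 - 117.91872*y^3 + 56.111616*y^2 - 14.92992*y + 2.985984)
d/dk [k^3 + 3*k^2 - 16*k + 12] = 3*k^2 + 6*k - 16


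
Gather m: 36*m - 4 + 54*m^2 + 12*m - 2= 54*m^2 + 48*m - 6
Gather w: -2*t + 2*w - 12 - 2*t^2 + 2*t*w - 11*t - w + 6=-2*t^2 - 13*t + w*(2*t + 1) - 6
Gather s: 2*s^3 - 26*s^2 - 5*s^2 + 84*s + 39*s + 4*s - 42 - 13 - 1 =2*s^3 - 31*s^2 + 127*s - 56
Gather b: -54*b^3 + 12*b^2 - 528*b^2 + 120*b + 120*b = -54*b^3 - 516*b^2 + 240*b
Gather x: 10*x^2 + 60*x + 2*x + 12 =10*x^2 + 62*x + 12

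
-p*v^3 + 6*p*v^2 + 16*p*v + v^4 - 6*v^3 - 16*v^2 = v*(-p + v)*(v - 8)*(v + 2)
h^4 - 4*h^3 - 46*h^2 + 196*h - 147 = (h - 7)*(h - 3)*(h - 1)*(h + 7)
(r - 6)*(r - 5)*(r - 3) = r^3 - 14*r^2 + 63*r - 90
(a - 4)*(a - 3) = a^2 - 7*a + 12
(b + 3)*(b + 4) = b^2 + 7*b + 12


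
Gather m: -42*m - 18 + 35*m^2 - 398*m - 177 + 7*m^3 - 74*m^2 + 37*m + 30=7*m^3 - 39*m^2 - 403*m - 165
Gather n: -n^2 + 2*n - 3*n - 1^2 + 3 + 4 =-n^2 - n + 6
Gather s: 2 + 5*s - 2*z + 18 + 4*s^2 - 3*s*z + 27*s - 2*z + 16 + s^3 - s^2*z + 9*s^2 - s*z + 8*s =s^3 + s^2*(13 - z) + s*(40 - 4*z) - 4*z + 36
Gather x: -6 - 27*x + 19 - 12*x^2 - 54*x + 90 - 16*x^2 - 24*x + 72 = -28*x^2 - 105*x + 175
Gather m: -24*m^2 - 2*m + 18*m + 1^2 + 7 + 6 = -24*m^2 + 16*m + 14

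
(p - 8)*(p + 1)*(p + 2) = p^3 - 5*p^2 - 22*p - 16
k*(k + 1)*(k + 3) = k^3 + 4*k^2 + 3*k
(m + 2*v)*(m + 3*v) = m^2 + 5*m*v + 6*v^2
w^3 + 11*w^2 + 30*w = w*(w + 5)*(w + 6)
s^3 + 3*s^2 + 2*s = s*(s + 1)*(s + 2)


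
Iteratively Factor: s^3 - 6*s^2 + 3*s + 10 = (s - 2)*(s^2 - 4*s - 5) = (s - 5)*(s - 2)*(s + 1)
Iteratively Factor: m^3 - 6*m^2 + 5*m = (m)*(m^2 - 6*m + 5) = m*(m - 1)*(m - 5)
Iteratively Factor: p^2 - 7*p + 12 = (p - 4)*(p - 3)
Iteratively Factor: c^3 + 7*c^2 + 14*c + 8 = (c + 2)*(c^2 + 5*c + 4) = (c + 2)*(c + 4)*(c + 1)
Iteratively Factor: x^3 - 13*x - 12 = (x + 3)*(x^2 - 3*x - 4) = (x + 1)*(x + 3)*(x - 4)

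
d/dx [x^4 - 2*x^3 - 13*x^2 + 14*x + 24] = 4*x^3 - 6*x^2 - 26*x + 14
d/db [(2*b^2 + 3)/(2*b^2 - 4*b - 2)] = (-2*b^2 - 5*b + 3)/(b^4 - 4*b^3 + 2*b^2 + 4*b + 1)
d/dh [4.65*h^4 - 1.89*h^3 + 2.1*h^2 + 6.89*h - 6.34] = 18.6*h^3 - 5.67*h^2 + 4.2*h + 6.89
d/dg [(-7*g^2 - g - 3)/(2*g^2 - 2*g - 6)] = 4*g*(g + 6)/(g^4 - 2*g^3 - 5*g^2 + 6*g + 9)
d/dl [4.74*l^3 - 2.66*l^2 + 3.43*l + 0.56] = 14.22*l^2 - 5.32*l + 3.43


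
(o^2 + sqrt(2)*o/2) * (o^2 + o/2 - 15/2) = o^4 + o^3/2 + sqrt(2)*o^3/2 - 15*o^2/2 + sqrt(2)*o^2/4 - 15*sqrt(2)*o/4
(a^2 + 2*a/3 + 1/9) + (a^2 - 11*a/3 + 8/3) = 2*a^2 - 3*a + 25/9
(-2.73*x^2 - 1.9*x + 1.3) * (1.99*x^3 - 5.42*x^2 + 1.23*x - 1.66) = -5.4327*x^5 + 11.0156*x^4 + 9.5271*x^3 - 4.8512*x^2 + 4.753*x - 2.158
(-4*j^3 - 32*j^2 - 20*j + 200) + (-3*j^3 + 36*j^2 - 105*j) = -7*j^3 + 4*j^2 - 125*j + 200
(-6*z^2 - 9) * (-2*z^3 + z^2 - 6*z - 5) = 12*z^5 - 6*z^4 + 54*z^3 + 21*z^2 + 54*z + 45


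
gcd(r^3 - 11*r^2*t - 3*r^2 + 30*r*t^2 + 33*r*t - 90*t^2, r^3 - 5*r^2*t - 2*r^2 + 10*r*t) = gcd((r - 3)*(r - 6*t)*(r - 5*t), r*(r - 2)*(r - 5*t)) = r - 5*t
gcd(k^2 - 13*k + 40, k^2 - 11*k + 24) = k - 8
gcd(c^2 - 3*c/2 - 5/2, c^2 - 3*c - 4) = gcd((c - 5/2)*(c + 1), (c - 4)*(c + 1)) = c + 1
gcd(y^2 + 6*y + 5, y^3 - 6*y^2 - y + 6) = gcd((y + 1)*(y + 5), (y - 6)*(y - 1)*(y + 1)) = y + 1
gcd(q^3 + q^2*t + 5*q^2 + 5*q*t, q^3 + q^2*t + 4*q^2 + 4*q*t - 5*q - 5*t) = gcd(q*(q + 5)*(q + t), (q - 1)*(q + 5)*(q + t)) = q^2 + q*t + 5*q + 5*t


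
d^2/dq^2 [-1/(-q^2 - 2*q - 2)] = 2*(-q^2 - 2*q + 4*(q + 1)^2 - 2)/(q^2 + 2*q + 2)^3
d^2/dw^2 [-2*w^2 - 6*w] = -4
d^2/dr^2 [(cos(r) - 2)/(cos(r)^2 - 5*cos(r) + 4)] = (-9*(1 - cos(2*r))^2*cos(r)/4 + 3*(1 - cos(2*r))^2/4 + 115*cos(r)/2 - 4*cos(2*r) - 3*cos(3*r) + cos(5*r)/2 - 51)/((cos(r) - 4)^3*(cos(r) - 1)^3)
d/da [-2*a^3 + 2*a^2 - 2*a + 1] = -6*a^2 + 4*a - 2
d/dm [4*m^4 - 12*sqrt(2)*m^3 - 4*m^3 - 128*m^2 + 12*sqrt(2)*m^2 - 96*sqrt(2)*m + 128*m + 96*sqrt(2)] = 16*m^3 - 36*sqrt(2)*m^2 - 12*m^2 - 256*m + 24*sqrt(2)*m - 96*sqrt(2) + 128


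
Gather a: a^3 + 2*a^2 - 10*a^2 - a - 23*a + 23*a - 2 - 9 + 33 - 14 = a^3 - 8*a^2 - a + 8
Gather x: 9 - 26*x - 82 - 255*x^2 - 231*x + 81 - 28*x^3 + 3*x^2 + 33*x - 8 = -28*x^3 - 252*x^2 - 224*x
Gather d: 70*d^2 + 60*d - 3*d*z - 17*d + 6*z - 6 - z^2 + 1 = 70*d^2 + d*(43 - 3*z) - z^2 + 6*z - 5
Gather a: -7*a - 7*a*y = a*(-7*y - 7)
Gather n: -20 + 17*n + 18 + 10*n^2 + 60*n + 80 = 10*n^2 + 77*n + 78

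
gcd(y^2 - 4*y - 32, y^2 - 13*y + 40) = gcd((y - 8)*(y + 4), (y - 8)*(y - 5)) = y - 8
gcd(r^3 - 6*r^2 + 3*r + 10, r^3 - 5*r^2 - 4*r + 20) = r^2 - 7*r + 10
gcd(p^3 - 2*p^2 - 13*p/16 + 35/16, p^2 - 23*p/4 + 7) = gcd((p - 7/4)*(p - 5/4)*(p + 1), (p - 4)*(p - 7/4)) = p - 7/4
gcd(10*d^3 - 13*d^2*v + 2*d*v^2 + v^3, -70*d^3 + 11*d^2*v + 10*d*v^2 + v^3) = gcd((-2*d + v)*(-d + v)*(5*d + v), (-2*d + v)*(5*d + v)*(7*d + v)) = -10*d^2 + 3*d*v + v^2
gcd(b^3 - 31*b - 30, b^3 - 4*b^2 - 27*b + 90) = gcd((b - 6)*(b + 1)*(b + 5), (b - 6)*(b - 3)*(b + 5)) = b^2 - b - 30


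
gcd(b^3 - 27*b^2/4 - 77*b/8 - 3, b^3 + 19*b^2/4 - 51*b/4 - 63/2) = 1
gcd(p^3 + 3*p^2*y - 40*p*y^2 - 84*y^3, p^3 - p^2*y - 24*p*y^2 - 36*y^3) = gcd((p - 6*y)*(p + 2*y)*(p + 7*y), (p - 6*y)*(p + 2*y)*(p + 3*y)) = -p^2 + 4*p*y + 12*y^2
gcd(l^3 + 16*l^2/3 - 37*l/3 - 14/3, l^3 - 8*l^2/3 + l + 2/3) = l^2 - 5*l/3 - 2/3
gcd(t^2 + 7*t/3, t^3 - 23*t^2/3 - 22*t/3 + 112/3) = t + 7/3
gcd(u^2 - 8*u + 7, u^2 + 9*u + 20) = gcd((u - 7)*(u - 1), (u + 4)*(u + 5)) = 1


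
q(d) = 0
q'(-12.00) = 0.00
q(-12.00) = 0.00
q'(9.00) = 0.00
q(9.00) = 0.00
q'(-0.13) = 0.00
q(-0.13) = 0.00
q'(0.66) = 0.00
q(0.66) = 0.00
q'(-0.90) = 0.00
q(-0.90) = 0.00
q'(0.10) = 0.00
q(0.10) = 0.00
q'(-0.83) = 0.00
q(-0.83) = 0.00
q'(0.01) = 0.00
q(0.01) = 0.00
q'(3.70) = 0.00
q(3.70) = 0.00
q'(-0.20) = 0.00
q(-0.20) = 0.00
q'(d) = 0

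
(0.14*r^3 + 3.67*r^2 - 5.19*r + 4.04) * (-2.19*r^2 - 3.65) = -0.3066*r^5 - 8.0373*r^4 + 10.8551*r^3 - 22.2431*r^2 + 18.9435*r - 14.746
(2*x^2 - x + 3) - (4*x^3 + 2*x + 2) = -4*x^3 + 2*x^2 - 3*x + 1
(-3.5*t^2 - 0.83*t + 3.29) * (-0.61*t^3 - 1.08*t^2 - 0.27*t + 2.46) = 2.135*t^5 + 4.2863*t^4 - 0.1655*t^3 - 11.9391*t^2 - 2.9301*t + 8.0934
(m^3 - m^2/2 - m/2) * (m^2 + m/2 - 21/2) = m^5 - 45*m^3/4 + 5*m^2 + 21*m/4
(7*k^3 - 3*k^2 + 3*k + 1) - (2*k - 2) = 7*k^3 - 3*k^2 + k + 3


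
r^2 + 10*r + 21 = (r + 3)*(r + 7)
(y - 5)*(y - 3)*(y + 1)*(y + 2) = y^4 - 5*y^3 - 7*y^2 + 29*y + 30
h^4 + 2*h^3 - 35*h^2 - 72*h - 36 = (h - 6)*(h + 1)^2*(h + 6)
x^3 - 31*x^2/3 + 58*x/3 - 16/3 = (x - 8)*(x - 2)*(x - 1/3)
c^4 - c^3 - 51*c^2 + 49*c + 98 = (c - 7)*(c - 2)*(c + 1)*(c + 7)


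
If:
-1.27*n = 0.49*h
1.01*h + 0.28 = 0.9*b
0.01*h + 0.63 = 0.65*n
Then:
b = -2.40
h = -2.42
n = 0.93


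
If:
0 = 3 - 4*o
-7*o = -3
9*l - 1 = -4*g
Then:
No Solution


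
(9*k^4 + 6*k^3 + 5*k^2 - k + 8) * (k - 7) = 9*k^5 - 57*k^4 - 37*k^3 - 36*k^2 + 15*k - 56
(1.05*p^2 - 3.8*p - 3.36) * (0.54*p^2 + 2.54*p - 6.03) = 0.567*p^4 + 0.615*p^3 - 17.7979*p^2 + 14.3796*p + 20.2608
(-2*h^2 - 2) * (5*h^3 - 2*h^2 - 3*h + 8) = -10*h^5 + 4*h^4 - 4*h^3 - 12*h^2 + 6*h - 16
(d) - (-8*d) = 9*d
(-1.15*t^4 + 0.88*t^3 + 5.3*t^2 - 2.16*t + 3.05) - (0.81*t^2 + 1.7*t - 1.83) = -1.15*t^4 + 0.88*t^3 + 4.49*t^2 - 3.86*t + 4.88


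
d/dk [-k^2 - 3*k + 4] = -2*k - 3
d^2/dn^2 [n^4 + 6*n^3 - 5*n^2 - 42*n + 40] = 12*n^2 + 36*n - 10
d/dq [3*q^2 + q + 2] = 6*q + 1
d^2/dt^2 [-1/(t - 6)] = -2/(t - 6)^3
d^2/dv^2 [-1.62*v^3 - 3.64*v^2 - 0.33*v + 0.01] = -9.72*v - 7.28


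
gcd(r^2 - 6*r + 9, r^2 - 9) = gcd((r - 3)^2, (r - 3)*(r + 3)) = r - 3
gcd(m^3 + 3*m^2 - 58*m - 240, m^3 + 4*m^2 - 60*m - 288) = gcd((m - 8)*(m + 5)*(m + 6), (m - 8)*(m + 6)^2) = m^2 - 2*m - 48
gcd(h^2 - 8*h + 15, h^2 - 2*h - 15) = h - 5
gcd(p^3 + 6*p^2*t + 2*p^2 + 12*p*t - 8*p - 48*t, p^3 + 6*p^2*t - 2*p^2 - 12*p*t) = p^2 + 6*p*t - 2*p - 12*t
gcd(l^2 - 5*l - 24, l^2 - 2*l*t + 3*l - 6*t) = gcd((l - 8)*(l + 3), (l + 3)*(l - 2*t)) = l + 3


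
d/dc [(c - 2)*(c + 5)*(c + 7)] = 3*c^2 + 20*c + 11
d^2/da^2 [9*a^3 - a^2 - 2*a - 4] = 54*a - 2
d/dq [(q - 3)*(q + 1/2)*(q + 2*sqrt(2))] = 3*q^2 - 5*q + 4*sqrt(2)*q - 5*sqrt(2) - 3/2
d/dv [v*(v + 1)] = 2*v + 1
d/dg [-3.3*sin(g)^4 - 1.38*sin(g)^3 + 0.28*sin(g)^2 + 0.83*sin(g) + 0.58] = (-13.2*sin(g)^3 - 4.14*sin(g)^2 + 0.56*sin(g) + 0.83)*cos(g)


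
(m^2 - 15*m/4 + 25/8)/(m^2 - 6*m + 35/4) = (4*m - 5)/(2*(2*m - 7))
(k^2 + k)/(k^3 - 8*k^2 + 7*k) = (k + 1)/(k^2 - 8*k + 7)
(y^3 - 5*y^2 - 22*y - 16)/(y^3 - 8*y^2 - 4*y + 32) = (y + 1)/(y - 2)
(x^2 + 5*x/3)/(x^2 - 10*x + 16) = x*(3*x + 5)/(3*(x^2 - 10*x + 16))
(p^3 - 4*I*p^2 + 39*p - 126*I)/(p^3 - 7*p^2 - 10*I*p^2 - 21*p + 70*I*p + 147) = (p + 6*I)/(p - 7)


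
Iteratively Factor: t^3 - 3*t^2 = (t)*(t^2 - 3*t) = t*(t - 3)*(t)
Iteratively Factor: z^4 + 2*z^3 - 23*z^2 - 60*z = (z + 3)*(z^3 - z^2 - 20*z) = (z + 3)*(z + 4)*(z^2 - 5*z) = (z - 5)*(z + 3)*(z + 4)*(z)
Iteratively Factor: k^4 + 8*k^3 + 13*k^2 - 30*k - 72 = (k + 3)*(k^3 + 5*k^2 - 2*k - 24) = (k + 3)^2*(k^2 + 2*k - 8) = (k - 2)*(k + 3)^2*(k + 4)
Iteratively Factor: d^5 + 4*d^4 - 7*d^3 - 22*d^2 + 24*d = (d - 2)*(d^4 + 6*d^3 + 5*d^2 - 12*d) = (d - 2)*(d + 4)*(d^3 + 2*d^2 - 3*d) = (d - 2)*(d - 1)*(d + 4)*(d^2 + 3*d) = (d - 2)*(d - 1)*(d + 3)*(d + 4)*(d)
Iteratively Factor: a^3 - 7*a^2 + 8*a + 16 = (a - 4)*(a^2 - 3*a - 4) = (a - 4)^2*(a + 1)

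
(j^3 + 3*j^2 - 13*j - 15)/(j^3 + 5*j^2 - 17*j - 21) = (j + 5)/(j + 7)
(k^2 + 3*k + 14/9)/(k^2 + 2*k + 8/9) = (3*k + 7)/(3*k + 4)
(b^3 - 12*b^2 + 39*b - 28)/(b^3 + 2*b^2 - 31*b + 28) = (b - 7)/(b + 7)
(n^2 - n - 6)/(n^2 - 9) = (n + 2)/(n + 3)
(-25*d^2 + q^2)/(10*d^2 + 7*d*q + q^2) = (-5*d + q)/(2*d + q)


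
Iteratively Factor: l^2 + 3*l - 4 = (l + 4)*(l - 1)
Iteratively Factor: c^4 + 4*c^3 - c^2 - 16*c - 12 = (c + 1)*(c^3 + 3*c^2 - 4*c - 12) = (c - 2)*(c + 1)*(c^2 + 5*c + 6) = (c - 2)*(c + 1)*(c + 3)*(c + 2)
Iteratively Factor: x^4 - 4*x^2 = (x + 2)*(x^3 - 2*x^2) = (x - 2)*(x + 2)*(x^2) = x*(x - 2)*(x + 2)*(x)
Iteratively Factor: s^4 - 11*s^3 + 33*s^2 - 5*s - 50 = (s + 1)*(s^3 - 12*s^2 + 45*s - 50) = (s - 5)*(s + 1)*(s^2 - 7*s + 10) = (s - 5)^2*(s + 1)*(s - 2)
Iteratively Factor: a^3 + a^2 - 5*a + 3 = (a - 1)*(a^2 + 2*a - 3) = (a - 1)^2*(a + 3)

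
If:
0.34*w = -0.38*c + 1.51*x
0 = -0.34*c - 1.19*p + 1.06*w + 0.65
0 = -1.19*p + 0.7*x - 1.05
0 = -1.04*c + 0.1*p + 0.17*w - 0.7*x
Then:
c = -0.12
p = -1.16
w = -1.95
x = -0.47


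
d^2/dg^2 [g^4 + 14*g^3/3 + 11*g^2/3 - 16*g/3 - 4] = 12*g^2 + 28*g + 22/3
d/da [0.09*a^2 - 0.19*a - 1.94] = 0.18*a - 0.19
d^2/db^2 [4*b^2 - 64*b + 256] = 8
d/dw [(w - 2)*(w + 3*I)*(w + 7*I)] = 3*w^2 + w*(-4 + 20*I) - 21 - 20*I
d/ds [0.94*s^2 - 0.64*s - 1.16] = 1.88*s - 0.64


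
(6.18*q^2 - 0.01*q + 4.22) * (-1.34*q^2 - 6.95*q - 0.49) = -8.2812*q^4 - 42.9376*q^3 - 8.6135*q^2 - 29.3241*q - 2.0678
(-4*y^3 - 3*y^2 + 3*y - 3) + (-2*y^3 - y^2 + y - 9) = -6*y^3 - 4*y^2 + 4*y - 12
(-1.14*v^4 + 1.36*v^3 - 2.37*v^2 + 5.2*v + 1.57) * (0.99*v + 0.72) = -1.1286*v^5 + 0.5256*v^4 - 1.3671*v^3 + 3.4416*v^2 + 5.2983*v + 1.1304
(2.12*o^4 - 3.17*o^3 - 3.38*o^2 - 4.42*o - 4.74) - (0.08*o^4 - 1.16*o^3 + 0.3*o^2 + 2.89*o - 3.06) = 2.04*o^4 - 2.01*o^3 - 3.68*o^2 - 7.31*o - 1.68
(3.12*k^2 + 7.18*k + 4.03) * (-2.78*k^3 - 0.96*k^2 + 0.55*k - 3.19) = -8.6736*k^5 - 22.9556*k^4 - 16.3802*k^3 - 9.8726*k^2 - 20.6877*k - 12.8557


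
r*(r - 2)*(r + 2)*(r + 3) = r^4 + 3*r^3 - 4*r^2 - 12*r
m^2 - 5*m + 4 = (m - 4)*(m - 1)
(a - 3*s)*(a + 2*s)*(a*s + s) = a^3*s - a^2*s^2 + a^2*s - 6*a*s^3 - a*s^2 - 6*s^3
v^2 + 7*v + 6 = (v + 1)*(v + 6)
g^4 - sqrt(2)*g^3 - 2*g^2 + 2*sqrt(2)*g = g*(g - sqrt(2))^2*(g + sqrt(2))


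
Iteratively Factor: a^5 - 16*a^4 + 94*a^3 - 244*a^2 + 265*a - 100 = (a - 5)*(a^4 - 11*a^3 + 39*a^2 - 49*a + 20) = (a - 5)*(a - 4)*(a^3 - 7*a^2 + 11*a - 5) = (a - 5)*(a - 4)*(a - 1)*(a^2 - 6*a + 5) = (a - 5)*(a - 4)*(a - 1)^2*(a - 5)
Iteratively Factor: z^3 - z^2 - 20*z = (z)*(z^2 - z - 20) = z*(z - 5)*(z + 4)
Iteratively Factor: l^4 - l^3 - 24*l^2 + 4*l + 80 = (l + 4)*(l^3 - 5*l^2 - 4*l + 20) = (l + 2)*(l + 4)*(l^2 - 7*l + 10) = (l - 2)*(l + 2)*(l + 4)*(l - 5)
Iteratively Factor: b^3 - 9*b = (b)*(b^2 - 9) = b*(b + 3)*(b - 3)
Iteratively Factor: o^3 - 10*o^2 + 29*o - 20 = (o - 1)*(o^2 - 9*o + 20) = (o - 5)*(o - 1)*(o - 4)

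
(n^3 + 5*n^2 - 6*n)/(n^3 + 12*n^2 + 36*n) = (n - 1)/(n + 6)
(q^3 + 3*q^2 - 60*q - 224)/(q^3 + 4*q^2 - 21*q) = (q^2 - 4*q - 32)/(q*(q - 3))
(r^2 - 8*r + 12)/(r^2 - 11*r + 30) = (r - 2)/(r - 5)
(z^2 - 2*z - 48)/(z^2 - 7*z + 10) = (z^2 - 2*z - 48)/(z^2 - 7*z + 10)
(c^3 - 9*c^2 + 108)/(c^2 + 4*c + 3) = (c^2 - 12*c + 36)/(c + 1)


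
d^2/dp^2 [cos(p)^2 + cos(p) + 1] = -cos(p) - 2*cos(2*p)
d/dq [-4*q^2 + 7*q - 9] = 7 - 8*q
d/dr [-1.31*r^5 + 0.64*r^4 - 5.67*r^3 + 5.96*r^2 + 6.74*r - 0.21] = -6.55*r^4 + 2.56*r^3 - 17.01*r^2 + 11.92*r + 6.74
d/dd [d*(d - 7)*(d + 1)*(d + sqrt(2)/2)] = 4*d^3 - 18*d^2 + 3*sqrt(2)*d^2/2 - 14*d - 6*sqrt(2)*d - 7*sqrt(2)/2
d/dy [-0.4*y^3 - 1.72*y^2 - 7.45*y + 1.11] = -1.2*y^2 - 3.44*y - 7.45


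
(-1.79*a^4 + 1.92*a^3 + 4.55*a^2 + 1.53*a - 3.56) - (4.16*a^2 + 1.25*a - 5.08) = -1.79*a^4 + 1.92*a^3 + 0.39*a^2 + 0.28*a + 1.52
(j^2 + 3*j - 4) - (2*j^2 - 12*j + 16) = -j^2 + 15*j - 20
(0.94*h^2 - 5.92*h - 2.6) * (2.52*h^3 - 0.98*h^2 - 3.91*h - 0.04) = 2.3688*h^5 - 15.8396*h^4 - 4.4258*h^3 + 25.6576*h^2 + 10.4028*h + 0.104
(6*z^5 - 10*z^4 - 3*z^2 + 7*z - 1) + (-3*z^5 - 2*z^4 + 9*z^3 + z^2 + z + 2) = 3*z^5 - 12*z^4 + 9*z^3 - 2*z^2 + 8*z + 1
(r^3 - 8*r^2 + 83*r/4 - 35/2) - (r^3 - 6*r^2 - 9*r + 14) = -2*r^2 + 119*r/4 - 63/2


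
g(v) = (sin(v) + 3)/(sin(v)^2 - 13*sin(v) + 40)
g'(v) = (-2*sin(v)*cos(v) + 13*cos(v))*(sin(v) + 3)/(sin(v)^2 - 13*sin(v) + 40)^2 + cos(v)/(sin(v)^2 - 13*sin(v) + 40)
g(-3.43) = 0.09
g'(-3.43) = -0.06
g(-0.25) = 0.06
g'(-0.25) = 0.04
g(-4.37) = 0.14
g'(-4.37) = -0.03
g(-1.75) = 0.04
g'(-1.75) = -0.01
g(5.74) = 0.05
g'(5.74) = 0.03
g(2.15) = 0.13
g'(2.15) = -0.05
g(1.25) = 0.14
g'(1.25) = 0.03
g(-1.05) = 0.04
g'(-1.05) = 0.02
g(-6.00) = 0.09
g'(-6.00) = 0.06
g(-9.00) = 0.06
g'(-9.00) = -0.04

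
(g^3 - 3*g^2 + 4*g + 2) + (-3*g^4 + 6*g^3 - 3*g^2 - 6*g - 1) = -3*g^4 + 7*g^3 - 6*g^2 - 2*g + 1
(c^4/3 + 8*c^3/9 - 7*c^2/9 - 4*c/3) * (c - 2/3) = c^5/3 + 2*c^4/3 - 37*c^3/27 - 22*c^2/27 + 8*c/9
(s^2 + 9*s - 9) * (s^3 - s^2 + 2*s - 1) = s^5 + 8*s^4 - 16*s^3 + 26*s^2 - 27*s + 9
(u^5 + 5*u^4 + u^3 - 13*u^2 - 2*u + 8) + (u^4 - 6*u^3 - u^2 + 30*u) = u^5 + 6*u^4 - 5*u^3 - 14*u^2 + 28*u + 8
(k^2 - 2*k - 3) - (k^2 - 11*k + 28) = 9*k - 31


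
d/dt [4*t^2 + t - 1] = 8*t + 1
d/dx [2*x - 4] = 2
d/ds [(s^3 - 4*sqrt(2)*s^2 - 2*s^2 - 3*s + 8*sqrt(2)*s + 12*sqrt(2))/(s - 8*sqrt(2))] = 2*(s^3 - 14*sqrt(2)*s^2 - s^2 + 16*sqrt(2)*s + 64*s - 64 + 6*sqrt(2))/(s^2 - 16*sqrt(2)*s + 128)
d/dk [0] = 0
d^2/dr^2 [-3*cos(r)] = 3*cos(r)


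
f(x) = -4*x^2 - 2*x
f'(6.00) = -50.00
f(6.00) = -156.00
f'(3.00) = -26.00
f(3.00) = -42.00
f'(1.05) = -10.40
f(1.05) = -6.51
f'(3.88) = -33.04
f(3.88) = -67.98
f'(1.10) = -10.80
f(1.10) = -7.04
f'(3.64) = -31.12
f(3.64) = -60.28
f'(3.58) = -30.64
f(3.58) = -58.43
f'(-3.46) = 25.68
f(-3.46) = -40.97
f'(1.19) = -11.52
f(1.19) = -8.04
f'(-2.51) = 18.08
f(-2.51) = -20.18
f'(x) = -8*x - 2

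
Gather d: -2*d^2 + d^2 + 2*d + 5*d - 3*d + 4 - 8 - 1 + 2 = -d^2 + 4*d - 3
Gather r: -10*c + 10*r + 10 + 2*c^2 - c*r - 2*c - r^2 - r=2*c^2 - 12*c - r^2 + r*(9 - c) + 10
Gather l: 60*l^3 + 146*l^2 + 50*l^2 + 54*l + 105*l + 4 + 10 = 60*l^3 + 196*l^2 + 159*l + 14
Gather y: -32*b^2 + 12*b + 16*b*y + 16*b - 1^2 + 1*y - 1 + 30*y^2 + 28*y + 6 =-32*b^2 + 28*b + 30*y^2 + y*(16*b + 29) + 4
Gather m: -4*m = -4*m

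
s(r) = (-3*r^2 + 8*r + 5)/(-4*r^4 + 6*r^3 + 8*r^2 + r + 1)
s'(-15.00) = 0.00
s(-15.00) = 0.00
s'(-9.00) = 0.00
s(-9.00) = 0.01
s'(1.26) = -0.62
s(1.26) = 0.61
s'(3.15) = 0.10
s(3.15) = -0.00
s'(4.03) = 0.00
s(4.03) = 0.02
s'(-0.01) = 3.92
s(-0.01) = 4.97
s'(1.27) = -0.60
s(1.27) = 0.61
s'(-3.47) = 0.05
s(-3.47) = 0.08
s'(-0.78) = 54.26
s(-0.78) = -4.04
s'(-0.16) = 12.44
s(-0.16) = 3.58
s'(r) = (8 - 6*r)/(-4*r^4 + 6*r^3 + 8*r^2 + r + 1) + (-3*r^2 + 8*r + 5)*(16*r^3 - 18*r^2 - 16*r - 1)/(-4*r^4 + 6*r^3 + 8*r^2 + r + 1)^2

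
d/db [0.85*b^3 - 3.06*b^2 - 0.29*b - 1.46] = 2.55*b^2 - 6.12*b - 0.29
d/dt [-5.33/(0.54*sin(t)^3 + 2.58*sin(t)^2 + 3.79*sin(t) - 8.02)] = (8.6346*sin(t)^2 + 27.5028*sin(t) + 20.2007)*cos(t)/(0.54*sin(t)^3 + 2.58*sin(t)^2 + 3.79*sin(t) - 8.02)^2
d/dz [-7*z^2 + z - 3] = 1 - 14*z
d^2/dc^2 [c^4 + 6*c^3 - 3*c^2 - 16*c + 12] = 12*c^2 + 36*c - 6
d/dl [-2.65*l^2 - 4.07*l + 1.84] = -5.3*l - 4.07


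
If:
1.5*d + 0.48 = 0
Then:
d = -0.32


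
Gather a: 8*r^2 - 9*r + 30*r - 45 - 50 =8*r^2 + 21*r - 95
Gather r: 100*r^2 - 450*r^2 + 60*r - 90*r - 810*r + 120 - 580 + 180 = -350*r^2 - 840*r - 280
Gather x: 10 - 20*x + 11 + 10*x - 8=13 - 10*x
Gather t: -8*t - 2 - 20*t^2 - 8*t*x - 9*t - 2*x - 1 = -20*t^2 + t*(-8*x - 17) - 2*x - 3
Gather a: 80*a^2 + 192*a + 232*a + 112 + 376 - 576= 80*a^2 + 424*a - 88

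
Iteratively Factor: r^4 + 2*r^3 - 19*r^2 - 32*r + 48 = (r - 1)*(r^3 + 3*r^2 - 16*r - 48) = (r - 4)*(r - 1)*(r^2 + 7*r + 12) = (r - 4)*(r - 1)*(r + 4)*(r + 3)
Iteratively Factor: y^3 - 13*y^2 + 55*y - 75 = (y - 5)*(y^2 - 8*y + 15) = (y - 5)*(y - 3)*(y - 5)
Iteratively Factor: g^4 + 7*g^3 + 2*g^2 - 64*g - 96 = (g + 4)*(g^3 + 3*g^2 - 10*g - 24) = (g - 3)*(g + 4)*(g^2 + 6*g + 8) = (g - 3)*(g + 4)^2*(g + 2)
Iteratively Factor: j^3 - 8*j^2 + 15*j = (j - 3)*(j^2 - 5*j) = (j - 5)*(j - 3)*(j)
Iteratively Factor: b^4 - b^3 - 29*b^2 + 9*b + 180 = (b + 4)*(b^3 - 5*b^2 - 9*b + 45) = (b + 3)*(b + 4)*(b^2 - 8*b + 15) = (b - 3)*(b + 3)*(b + 4)*(b - 5)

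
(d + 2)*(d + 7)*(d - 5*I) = d^3 + 9*d^2 - 5*I*d^2 + 14*d - 45*I*d - 70*I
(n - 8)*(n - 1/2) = n^2 - 17*n/2 + 4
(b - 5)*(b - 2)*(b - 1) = b^3 - 8*b^2 + 17*b - 10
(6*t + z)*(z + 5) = 6*t*z + 30*t + z^2 + 5*z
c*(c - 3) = c^2 - 3*c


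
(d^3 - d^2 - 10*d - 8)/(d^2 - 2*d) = (d^3 - d^2 - 10*d - 8)/(d*(d - 2))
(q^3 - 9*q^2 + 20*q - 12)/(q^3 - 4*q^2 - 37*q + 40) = (q^2 - 8*q + 12)/(q^2 - 3*q - 40)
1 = 1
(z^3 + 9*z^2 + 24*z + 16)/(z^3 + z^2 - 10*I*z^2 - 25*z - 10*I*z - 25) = (z^2 + 8*z + 16)/(z^2 - 10*I*z - 25)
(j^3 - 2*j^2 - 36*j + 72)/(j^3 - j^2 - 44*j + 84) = (j + 6)/(j + 7)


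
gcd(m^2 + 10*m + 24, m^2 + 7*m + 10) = 1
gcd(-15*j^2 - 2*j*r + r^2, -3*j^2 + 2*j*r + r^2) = 3*j + r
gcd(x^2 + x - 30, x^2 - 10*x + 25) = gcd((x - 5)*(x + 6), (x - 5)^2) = x - 5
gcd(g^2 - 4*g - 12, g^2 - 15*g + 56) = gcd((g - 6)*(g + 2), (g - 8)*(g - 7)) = 1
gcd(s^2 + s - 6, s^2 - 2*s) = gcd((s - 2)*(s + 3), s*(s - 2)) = s - 2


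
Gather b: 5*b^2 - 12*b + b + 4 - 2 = 5*b^2 - 11*b + 2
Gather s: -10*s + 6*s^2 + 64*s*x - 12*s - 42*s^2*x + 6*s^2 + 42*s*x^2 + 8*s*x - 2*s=s^2*(12 - 42*x) + s*(42*x^2 + 72*x - 24)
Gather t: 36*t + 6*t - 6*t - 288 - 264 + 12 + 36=36*t - 504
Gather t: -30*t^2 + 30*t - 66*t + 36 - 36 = -30*t^2 - 36*t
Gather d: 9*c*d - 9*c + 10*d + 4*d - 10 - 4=-9*c + d*(9*c + 14) - 14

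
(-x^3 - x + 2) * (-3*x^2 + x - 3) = 3*x^5 - x^4 + 6*x^3 - 7*x^2 + 5*x - 6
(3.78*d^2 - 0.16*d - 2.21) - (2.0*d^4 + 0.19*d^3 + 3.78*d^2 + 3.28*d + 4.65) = -2.0*d^4 - 0.19*d^3 - 3.44*d - 6.86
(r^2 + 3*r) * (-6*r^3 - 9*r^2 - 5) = -6*r^5 - 27*r^4 - 27*r^3 - 5*r^2 - 15*r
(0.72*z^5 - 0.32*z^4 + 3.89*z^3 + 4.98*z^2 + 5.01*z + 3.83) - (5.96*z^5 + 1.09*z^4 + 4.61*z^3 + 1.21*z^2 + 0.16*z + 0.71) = -5.24*z^5 - 1.41*z^4 - 0.72*z^3 + 3.77*z^2 + 4.85*z + 3.12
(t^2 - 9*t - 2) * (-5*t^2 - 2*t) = -5*t^4 + 43*t^3 + 28*t^2 + 4*t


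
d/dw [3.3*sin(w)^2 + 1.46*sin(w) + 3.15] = (6.6*sin(w) + 1.46)*cos(w)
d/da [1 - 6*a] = -6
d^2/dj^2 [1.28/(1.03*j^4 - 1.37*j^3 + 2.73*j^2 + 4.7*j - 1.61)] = ((-15.8208*j^2 + 10.5216*j - 6.9888)*(1.03*j^4 - 1.37*j^3 + 2.73*j^2 + 4.7*j - 1.61) + 1.28*(4.12*j^3 - 4.11*j^2 + 5.46*j + 4.7)*(8.24*j^3 - 8.22*j^2 + 10.92*j + 9.4))/(1.03*j^4 - 1.37*j^3 + 2.73*j^2 + 4.7*j - 1.61)^3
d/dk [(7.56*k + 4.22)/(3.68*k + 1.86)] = (-5.40224*k - 2.73048)/(3.68*k + 1.86)^3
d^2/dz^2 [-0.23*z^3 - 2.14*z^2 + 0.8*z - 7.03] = -1.38*z - 4.28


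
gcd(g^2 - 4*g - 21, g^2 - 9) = g + 3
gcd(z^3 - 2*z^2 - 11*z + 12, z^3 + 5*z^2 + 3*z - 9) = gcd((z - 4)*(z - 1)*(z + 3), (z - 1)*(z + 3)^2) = z^2 + 2*z - 3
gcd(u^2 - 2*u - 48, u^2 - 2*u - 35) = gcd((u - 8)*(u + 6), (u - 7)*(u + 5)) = 1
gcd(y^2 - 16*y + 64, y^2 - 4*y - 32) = y - 8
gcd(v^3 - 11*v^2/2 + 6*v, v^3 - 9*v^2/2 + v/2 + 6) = v^2 - 11*v/2 + 6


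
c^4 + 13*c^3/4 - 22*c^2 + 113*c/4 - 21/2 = (c - 2)*(c - 1)*(c - 3/4)*(c + 7)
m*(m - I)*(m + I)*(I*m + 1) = I*m^4 + m^3 + I*m^2 + m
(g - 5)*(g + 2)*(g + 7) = g^3 + 4*g^2 - 31*g - 70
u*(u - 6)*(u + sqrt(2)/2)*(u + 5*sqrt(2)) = u^4 - 6*u^3 + 11*sqrt(2)*u^3/2 - 33*sqrt(2)*u^2 + 5*u^2 - 30*u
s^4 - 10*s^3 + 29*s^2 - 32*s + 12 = (s - 6)*(s - 2)*(s - 1)^2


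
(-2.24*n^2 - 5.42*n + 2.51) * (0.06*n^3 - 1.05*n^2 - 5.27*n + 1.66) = -0.1344*n^5 + 2.0268*n^4 + 17.6464*n^3 + 22.2095*n^2 - 22.2249*n + 4.1666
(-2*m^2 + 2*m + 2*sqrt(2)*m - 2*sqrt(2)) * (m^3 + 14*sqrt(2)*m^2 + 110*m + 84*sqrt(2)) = -2*m^5 - 26*sqrt(2)*m^4 + 2*m^4 - 164*m^3 + 26*sqrt(2)*m^3 + 52*sqrt(2)*m^2 + 164*m^2 - 52*sqrt(2)*m + 336*m - 336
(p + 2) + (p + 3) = 2*p + 5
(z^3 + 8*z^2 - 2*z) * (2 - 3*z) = -3*z^4 - 22*z^3 + 22*z^2 - 4*z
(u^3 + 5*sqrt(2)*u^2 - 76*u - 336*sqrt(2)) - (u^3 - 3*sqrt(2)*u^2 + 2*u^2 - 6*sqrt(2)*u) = -2*u^2 + 8*sqrt(2)*u^2 - 76*u + 6*sqrt(2)*u - 336*sqrt(2)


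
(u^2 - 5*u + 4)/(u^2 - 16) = (u - 1)/(u + 4)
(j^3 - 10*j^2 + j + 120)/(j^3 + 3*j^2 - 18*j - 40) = (j^3 - 10*j^2 + j + 120)/(j^3 + 3*j^2 - 18*j - 40)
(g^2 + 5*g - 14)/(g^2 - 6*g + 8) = (g + 7)/(g - 4)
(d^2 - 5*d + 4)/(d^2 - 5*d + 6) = (d^2 - 5*d + 4)/(d^2 - 5*d + 6)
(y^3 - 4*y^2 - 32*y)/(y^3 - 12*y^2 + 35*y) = (y^2 - 4*y - 32)/(y^2 - 12*y + 35)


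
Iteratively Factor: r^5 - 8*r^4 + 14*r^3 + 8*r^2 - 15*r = (r - 5)*(r^4 - 3*r^3 - r^2 + 3*r) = (r - 5)*(r - 1)*(r^3 - 2*r^2 - 3*r) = r*(r - 5)*(r - 1)*(r^2 - 2*r - 3) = r*(r - 5)*(r - 1)*(r + 1)*(r - 3)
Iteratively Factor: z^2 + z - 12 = (z + 4)*(z - 3)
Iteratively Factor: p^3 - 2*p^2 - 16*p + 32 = (p - 2)*(p^2 - 16) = (p - 4)*(p - 2)*(p + 4)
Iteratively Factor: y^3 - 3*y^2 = (y)*(y^2 - 3*y) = y*(y - 3)*(y)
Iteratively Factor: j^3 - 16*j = (j + 4)*(j^2 - 4*j) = j*(j + 4)*(j - 4)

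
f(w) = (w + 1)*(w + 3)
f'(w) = 2*w + 4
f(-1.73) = -0.93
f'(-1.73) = 0.54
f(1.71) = 12.76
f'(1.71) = 7.42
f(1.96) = 14.68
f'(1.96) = 7.92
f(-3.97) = 2.88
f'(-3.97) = -3.94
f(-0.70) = 0.69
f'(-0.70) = 2.60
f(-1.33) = -0.55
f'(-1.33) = 1.34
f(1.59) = 11.89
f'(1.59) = 7.18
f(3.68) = 31.26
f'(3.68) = 11.36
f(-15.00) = 168.00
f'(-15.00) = -26.00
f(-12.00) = 99.00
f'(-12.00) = -20.00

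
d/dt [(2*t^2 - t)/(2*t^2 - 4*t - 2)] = (-3*t^2 - 4*t + 1)/(2*(t^4 - 4*t^3 + 2*t^2 + 4*t + 1))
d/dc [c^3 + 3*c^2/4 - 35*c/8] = 3*c^2 + 3*c/2 - 35/8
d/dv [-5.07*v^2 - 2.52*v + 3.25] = -10.14*v - 2.52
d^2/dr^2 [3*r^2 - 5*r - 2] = 6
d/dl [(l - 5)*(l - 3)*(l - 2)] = 3*l^2 - 20*l + 31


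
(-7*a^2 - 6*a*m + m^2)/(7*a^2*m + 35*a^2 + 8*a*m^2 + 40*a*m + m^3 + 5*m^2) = (-7*a + m)/(7*a*m + 35*a + m^2 + 5*m)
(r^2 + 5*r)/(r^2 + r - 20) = r/(r - 4)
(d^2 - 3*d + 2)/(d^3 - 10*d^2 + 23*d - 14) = 1/(d - 7)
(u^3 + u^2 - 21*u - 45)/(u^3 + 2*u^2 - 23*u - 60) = (u + 3)/(u + 4)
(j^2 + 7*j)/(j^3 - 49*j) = 1/(j - 7)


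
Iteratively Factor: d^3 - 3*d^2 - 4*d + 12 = (d + 2)*(d^2 - 5*d + 6) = (d - 3)*(d + 2)*(d - 2)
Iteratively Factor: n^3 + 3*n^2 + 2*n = (n)*(n^2 + 3*n + 2) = n*(n + 2)*(n + 1)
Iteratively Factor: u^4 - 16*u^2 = (u - 4)*(u^3 + 4*u^2) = u*(u - 4)*(u^2 + 4*u) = u^2*(u - 4)*(u + 4)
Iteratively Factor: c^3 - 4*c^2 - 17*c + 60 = (c - 5)*(c^2 + c - 12) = (c - 5)*(c - 3)*(c + 4)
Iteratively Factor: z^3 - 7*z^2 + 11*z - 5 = (z - 5)*(z^2 - 2*z + 1) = (z - 5)*(z - 1)*(z - 1)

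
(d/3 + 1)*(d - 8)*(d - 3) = d^3/3 - 8*d^2/3 - 3*d + 24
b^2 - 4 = (b - 2)*(b + 2)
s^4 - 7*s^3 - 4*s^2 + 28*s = s*(s - 7)*(s - 2)*(s + 2)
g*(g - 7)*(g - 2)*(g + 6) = g^4 - 3*g^3 - 40*g^2 + 84*g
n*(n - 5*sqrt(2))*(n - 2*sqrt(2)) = n^3 - 7*sqrt(2)*n^2 + 20*n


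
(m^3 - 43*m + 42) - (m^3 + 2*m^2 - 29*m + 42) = -2*m^2 - 14*m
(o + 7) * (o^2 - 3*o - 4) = o^3 + 4*o^2 - 25*o - 28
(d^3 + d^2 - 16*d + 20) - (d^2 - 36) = d^3 - 16*d + 56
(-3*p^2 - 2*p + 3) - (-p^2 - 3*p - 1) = -2*p^2 + p + 4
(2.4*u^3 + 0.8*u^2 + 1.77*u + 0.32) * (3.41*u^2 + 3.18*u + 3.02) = 8.184*u^5 + 10.36*u^4 + 15.8277*u^3 + 9.1358*u^2 + 6.363*u + 0.9664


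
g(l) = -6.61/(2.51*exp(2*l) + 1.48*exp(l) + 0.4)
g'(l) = -6.61*(-5.02*exp(2*l) - 1.48*exp(l))/(2.51*exp(2*l) + 1.48*exp(l) + 0.4)^2 = (33.1822*exp(l) + 9.7828)*exp(l)/(2.51*exp(2*l) + 1.48*exp(l) + 0.4)^2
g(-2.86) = -13.41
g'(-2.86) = 2.75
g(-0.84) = -4.39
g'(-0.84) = 4.58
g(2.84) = -0.01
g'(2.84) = 0.02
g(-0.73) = -3.90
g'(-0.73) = 4.32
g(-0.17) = -1.92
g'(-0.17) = 2.70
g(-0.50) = -2.98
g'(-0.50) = 3.68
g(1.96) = -0.05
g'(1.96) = 0.09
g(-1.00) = -5.15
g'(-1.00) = 4.91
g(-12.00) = -16.52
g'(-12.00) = 0.00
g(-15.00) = -16.52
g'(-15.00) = 0.00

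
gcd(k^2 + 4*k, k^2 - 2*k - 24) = k + 4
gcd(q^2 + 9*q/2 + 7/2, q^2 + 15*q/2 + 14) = q + 7/2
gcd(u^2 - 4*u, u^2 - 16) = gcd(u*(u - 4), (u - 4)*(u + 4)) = u - 4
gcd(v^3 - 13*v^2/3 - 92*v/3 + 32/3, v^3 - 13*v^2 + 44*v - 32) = v - 8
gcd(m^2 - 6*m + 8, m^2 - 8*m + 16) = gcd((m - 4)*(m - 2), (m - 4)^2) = m - 4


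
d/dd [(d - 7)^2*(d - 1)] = 3*(d - 7)*(d - 3)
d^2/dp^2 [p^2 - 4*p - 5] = 2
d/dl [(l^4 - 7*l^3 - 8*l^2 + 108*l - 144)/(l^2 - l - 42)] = 2*(l^5 - 5*l^4 - 77*l^3 + 391*l^2 + 480*l - 2340)/(l^4 - 2*l^3 - 83*l^2 + 84*l + 1764)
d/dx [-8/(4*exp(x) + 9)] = 32*exp(x)/(4*exp(x) + 9)^2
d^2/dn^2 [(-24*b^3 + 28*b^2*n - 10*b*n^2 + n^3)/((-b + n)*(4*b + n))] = b^2*(272*b^3 - 336*b^2*n + 456*b*n^2 - 142*n^3)/(64*b^6 - 144*b^5*n + 60*b^4*n^2 + 45*b^3*n^3 - 15*b^2*n^4 - 9*b*n^5 - n^6)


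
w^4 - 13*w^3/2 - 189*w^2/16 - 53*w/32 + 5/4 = (w - 8)*(w - 1/4)*(w + 1/2)*(w + 5/4)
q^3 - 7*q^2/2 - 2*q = q*(q - 4)*(q + 1/2)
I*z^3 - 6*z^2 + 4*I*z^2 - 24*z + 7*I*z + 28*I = (z + 4)*(z + 7*I)*(I*z + 1)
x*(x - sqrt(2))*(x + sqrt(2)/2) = x^3 - sqrt(2)*x^2/2 - x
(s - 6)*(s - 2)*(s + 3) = s^3 - 5*s^2 - 12*s + 36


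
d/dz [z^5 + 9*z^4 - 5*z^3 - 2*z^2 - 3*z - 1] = 5*z^4 + 36*z^3 - 15*z^2 - 4*z - 3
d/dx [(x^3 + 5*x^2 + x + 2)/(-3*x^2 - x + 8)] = (-3*x^4 - 2*x^3 + 22*x^2 + 92*x + 10)/(9*x^4 + 6*x^3 - 47*x^2 - 16*x + 64)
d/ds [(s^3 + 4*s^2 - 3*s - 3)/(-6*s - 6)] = s*(-2*s^2 - 7*s - 8)/(6*(s^2 + 2*s + 1))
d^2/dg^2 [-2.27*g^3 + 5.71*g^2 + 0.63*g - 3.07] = 11.42 - 13.62*g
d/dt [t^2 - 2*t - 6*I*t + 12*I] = 2*t - 2 - 6*I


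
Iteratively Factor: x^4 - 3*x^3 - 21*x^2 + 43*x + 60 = (x - 3)*(x^3 - 21*x - 20) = (x - 3)*(x + 4)*(x^2 - 4*x - 5) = (x - 3)*(x + 1)*(x + 4)*(x - 5)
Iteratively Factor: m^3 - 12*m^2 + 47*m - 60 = (m - 4)*(m^2 - 8*m + 15) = (m - 4)*(m - 3)*(m - 5)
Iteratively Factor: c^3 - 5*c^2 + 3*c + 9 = (c - 3)*(c^2 - 2*c - 3) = (c - 3)*(c + 1)*(c - 3)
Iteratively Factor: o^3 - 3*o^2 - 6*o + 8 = (o + 2)*(o^2 - 5*o + 4) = (o - 4)*(o + 2)*(o - 1)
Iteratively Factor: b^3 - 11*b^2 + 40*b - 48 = (b - 4)*(b^2 - 7*b + 12) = (b - 4)*(b - 3)*(b - 4)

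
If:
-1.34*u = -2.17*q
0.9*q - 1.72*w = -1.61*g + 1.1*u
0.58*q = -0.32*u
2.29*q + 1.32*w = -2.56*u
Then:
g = 0.00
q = 0.00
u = 0.00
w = 0.00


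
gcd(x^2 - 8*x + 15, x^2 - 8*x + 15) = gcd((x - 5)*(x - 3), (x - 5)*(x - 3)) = x^2 - 8*x + 15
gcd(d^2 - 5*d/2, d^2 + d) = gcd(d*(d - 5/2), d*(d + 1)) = d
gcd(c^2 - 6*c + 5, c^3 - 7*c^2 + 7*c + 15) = c - 5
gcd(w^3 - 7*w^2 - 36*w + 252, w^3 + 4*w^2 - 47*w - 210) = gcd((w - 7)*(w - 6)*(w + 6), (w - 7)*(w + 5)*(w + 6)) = w^2 - w - 42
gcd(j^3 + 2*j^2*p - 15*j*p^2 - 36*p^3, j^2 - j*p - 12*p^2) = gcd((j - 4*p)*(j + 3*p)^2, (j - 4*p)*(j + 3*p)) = -j^2 + j*p + 12*p^2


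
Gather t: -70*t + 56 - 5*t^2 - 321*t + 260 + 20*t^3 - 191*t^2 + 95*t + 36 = 20*t^3 - 196*t^2 - 296*t + 352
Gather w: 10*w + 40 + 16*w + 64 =26*w + 104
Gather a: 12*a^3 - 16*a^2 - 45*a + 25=12*a^3 - 16*a^2 - 45*a + 25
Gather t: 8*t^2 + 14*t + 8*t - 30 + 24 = 8*t^2 + 22*t - 6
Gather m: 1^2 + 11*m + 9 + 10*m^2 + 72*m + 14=10*m^2 + 83*m + 24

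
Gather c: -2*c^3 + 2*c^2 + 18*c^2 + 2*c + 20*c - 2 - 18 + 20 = -2*c^3 + 20*c^2 + 22*c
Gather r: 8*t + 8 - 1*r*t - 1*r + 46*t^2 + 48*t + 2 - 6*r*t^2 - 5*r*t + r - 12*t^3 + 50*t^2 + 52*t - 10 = r*(-6*t^2 - 6*t) - 12*t^3 + 96*t^2 + 108*t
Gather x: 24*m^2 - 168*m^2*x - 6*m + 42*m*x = 24*m^2 - 6*m + x*(-168*m^2 + 42*m)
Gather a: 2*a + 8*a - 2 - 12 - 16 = 10*a - 30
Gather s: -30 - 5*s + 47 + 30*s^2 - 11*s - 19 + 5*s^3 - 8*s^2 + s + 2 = 5*s^3 + 22*s^2 - 15*s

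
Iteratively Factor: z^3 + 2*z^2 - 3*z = (z - 1)*(z^2 + 3*z) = z*(z - 1)*(z + 3)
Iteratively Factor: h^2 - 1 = (h - 1)*(h + 1)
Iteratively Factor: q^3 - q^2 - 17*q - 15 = (q + 3)*(q^2 - 4*q - 5) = (q + 1)*(q + 3)*(q - 5)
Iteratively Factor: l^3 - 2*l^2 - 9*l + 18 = (l - 3)*(l^2 + l - 6) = (l - 3)*(l - 2)*(l + 3)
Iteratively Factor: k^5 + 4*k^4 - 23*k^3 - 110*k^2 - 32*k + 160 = (k - 1)*(k^4 + 5*k^3 - 18*k^2 - 128*k - 160) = (k - 1)*(k + 4)*(k^3 + k^2 - 22*k - 40) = (k - 1)*(k + 4)^2*(k^2 - 3*k - 10) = (k - 1)*(k + 2)*(k + 4)^2*(k - 5)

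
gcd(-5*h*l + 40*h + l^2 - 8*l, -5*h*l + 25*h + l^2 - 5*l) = 5*h - l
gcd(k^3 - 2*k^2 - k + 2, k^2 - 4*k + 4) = k - 2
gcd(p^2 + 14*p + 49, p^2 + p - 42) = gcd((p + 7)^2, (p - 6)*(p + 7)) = p + 7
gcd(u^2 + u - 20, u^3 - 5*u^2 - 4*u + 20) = 1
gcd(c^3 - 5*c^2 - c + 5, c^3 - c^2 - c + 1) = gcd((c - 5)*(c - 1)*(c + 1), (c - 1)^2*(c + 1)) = c^2 - 1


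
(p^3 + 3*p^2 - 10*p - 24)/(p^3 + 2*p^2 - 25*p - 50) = (p^2 + p - 12)/(p^2 - 25)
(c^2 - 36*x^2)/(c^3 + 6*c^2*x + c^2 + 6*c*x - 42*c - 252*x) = (c - 6*x)/(c^2 + c - 42)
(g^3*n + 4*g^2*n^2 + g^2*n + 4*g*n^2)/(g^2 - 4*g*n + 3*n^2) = g*n*(g^2 + 4*g*n + g + 4*n)/(g^2 - 4*g*n + 3*n^2)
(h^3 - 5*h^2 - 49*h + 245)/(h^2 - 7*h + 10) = (h^2 - 49)/(h - 2)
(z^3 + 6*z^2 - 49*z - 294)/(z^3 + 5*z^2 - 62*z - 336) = (z - 7)/(z - 8)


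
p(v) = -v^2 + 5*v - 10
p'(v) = 5 - 2*v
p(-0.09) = -10.46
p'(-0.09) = 5.18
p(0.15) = -9.27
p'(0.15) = 4.70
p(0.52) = -7.67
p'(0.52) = 3.96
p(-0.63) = -13.55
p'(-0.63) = 6.26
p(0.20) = -9.04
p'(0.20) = 4.60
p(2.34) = -3.78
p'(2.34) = 0.32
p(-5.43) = -66.63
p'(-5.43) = 15.86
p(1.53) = -4.69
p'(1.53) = 1.94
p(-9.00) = -136.00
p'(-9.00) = 23.00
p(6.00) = -16.00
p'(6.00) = -7.00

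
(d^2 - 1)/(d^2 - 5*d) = (d^2 - 1)/(d*(d - 5))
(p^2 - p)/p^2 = (p - 1)/p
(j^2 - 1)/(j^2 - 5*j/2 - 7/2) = 2*(j - 1)/(2*j - 7)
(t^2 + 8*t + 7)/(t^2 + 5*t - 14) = (t + 1)/(t - 2)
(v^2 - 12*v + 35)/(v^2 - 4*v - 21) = (v - 5)/(v + 3)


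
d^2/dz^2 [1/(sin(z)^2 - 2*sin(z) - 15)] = 2*(-2*sin(z)^4 + 3*sin(z)^3 - 29*sin(z)^2 + 9*sin(z) + 19)/((sin(z) - 5)^3*(sin(z) + 3)^3)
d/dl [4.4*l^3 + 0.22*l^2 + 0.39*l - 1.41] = 13.2*l^2 + 0.44*l + 0.39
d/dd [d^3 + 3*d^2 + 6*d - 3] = 3*d^2 + 6*d + 6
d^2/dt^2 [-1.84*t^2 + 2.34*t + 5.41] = -3.68000000000000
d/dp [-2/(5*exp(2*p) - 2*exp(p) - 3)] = (20*exp(p) - 4)*exp(p)/(-5*exp(2*p) + 2*exp(p) + 3)^2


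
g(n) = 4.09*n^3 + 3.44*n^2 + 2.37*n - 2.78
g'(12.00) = 1851.81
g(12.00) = 7588.54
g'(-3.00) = 92.16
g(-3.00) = -89.36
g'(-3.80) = 153.40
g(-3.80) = -186.54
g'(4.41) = 271.34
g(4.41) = 425.36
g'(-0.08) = 1.90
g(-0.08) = -2.95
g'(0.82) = 16.26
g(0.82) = 3.73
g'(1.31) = 32.44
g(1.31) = 15.42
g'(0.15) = 3.68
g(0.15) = -2.33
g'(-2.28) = 50.47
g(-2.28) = -38.78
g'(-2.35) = 53.96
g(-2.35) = -42.43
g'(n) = 12.27*n^2 + 6.88*n + 2.37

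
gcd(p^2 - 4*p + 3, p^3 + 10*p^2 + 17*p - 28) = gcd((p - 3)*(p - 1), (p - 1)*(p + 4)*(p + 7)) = p - 1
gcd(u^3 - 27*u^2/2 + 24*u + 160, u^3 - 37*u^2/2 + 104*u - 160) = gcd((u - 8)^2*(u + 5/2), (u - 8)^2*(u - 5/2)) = u^2 - 16*u + 64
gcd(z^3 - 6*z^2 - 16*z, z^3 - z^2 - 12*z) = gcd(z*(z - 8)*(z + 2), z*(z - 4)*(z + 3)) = z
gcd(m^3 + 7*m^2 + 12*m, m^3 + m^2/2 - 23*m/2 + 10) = m + 4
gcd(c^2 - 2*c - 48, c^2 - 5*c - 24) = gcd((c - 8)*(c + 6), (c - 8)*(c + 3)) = c - 8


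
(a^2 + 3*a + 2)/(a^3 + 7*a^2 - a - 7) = (a + 2)/(a^2 + 6*a - 7)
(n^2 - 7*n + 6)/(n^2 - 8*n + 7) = (n - 6)/(n - 7)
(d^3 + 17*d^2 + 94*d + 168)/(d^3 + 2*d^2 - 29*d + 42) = (d^2 + 10*d + 24)/(d^2 - 5*d + 6)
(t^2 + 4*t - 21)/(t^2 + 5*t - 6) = (t^2 + 4*t - 21)/(t^2 + 5*t - 6)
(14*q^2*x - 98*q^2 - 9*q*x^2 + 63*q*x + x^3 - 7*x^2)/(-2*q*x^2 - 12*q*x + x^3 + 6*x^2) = (-7*q*x + 49*q + x^2 - 7*x)/(x*(x + 6))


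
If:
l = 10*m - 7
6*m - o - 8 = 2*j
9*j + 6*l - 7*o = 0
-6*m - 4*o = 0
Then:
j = -166/139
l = 67/139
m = 104/139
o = -156/139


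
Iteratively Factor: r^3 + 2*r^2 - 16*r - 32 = (r + 2)*(r^2 - 16) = (r + 2)*(r + 4)*(r - 4)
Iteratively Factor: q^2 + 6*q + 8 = (q + 4)*(q + 2)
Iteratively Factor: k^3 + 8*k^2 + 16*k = (k + 4)*(k^2 + 4*k) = (k + 4)^2*(k)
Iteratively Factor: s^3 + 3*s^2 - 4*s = (s)*(s^2 + 3*s - 4) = s*(s + 4)*(s - 1)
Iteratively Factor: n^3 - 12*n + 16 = (n + 4)*(n^2 - 4*n + 4) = (n - 2)*(n + 4)*(n - 2)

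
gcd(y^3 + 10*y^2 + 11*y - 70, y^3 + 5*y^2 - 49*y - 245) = y^2 + 12*y + 35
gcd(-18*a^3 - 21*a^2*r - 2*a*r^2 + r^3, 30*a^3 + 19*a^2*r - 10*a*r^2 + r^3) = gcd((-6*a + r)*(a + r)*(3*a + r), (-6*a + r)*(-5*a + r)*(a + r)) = -6*a^2 - 5*a*r + r^2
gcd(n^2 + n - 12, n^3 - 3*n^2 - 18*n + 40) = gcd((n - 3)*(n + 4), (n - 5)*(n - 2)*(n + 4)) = n + 4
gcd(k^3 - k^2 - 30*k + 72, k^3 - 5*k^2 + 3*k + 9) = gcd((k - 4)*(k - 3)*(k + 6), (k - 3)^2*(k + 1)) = k - 3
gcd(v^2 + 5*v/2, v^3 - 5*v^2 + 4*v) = v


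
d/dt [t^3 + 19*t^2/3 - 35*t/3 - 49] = 3*t^2 + 38*t/3 - 35/3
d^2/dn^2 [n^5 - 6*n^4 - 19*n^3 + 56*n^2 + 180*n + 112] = 20*n^3 - 72*n^2 - 114*n + 112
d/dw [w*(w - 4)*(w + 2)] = 3*w^2 - 4*w - 8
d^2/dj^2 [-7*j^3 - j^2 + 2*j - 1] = -42*j - 2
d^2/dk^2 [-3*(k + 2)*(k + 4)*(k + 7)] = -18*k - 78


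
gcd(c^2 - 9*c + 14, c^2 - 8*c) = 1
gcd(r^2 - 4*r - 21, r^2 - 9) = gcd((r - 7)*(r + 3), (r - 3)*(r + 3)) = r + 3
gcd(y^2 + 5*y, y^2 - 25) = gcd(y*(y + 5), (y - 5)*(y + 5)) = y + 5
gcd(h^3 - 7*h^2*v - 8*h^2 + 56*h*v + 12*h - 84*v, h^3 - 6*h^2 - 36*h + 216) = h - 6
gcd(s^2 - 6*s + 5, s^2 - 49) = 1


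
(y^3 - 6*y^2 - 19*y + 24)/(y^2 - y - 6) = (-y^3 + 6*y^2 + 19*y - 24)/(-y^2 + y + 6)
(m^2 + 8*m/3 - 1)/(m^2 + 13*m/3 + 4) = (3*m - 1)/(3*m + 4)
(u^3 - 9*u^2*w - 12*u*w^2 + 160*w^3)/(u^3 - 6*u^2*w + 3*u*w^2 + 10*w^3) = (u^2 - 4*u*w - 32*w^2)/(u^2 - u*w - 2*w^2)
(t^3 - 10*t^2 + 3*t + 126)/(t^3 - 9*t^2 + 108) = (t - 7)/(t - 6)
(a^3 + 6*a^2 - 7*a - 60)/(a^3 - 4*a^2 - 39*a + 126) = (a^2 + 9*a + 20)/(a^2 - a - 42)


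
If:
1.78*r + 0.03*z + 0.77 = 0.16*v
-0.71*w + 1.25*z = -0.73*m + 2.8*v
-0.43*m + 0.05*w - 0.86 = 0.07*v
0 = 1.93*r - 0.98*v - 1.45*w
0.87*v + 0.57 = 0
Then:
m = -1.92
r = -0.48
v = -0.66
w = -0.20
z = -0.46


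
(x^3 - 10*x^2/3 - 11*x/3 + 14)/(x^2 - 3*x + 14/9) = 3*(x^2 - x - 6)/(3*x - 2)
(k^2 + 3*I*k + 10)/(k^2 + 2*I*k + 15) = (k - 2*I)/(k - 3*I)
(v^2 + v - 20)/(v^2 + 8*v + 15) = (v - 4)/(v + 3)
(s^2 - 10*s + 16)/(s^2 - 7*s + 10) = (s - 8)/(s - 5)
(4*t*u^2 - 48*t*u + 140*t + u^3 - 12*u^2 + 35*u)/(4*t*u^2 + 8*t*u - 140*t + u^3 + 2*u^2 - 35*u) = (u - 7)/(u + 7)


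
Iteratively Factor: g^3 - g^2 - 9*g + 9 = (g + 3)*(g^2 - 4*g + 3) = (g - 3)*(g + 3)*(g - 1)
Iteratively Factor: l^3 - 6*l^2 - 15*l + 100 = (l + 4)*(l^2 - 10*l + 25) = (l - 5)*(l + 4)*(l - 5)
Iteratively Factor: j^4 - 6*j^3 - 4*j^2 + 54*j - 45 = (j + 3)*(j^3 - 9*j^2 + 23*j - 15) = (j - 3)*(j + 3)*(j^2 - 6*j + 5) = (j - 5)*(j - 3)*(j + 3)*(j - 1)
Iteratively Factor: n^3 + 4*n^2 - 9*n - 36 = (n + 4)*(n^2 - 9) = (n - 3)*(n + 4)*(n + 3)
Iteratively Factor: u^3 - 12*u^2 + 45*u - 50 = (u - 5)*(u^2 - 7*u + 10) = (u - 5)^2*(u - 2)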